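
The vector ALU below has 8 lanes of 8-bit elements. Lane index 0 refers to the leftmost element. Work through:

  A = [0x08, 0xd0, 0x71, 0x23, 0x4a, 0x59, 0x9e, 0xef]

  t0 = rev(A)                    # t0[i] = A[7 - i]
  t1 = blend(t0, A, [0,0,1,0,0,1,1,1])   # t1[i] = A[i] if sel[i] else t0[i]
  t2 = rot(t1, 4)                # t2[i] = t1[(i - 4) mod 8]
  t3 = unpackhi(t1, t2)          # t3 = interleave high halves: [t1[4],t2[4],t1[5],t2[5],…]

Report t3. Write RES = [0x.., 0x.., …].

RES = [0x23, 0xef, 0x59, 0x9e, 0x9e, 0x71, 0xef, 0x4a]

t0 = [0xef, 0x9e, 0x59, 0x4a, 0x23, 0x71, 0xd0, 0x08]
t1 = [0xef, 0x9e, 0x71, 0x4a, 0x23, 0x59, 0x9e, 0xef]
t2 = [0x23, 0x59, 0x9e, 0xef, 0xef, 0x9e, 0x71, 0x4a]
t3 = [0x23, 0xef, 0x59, 0x9e, 0x9e, 0x71, 0xef, 0x4a]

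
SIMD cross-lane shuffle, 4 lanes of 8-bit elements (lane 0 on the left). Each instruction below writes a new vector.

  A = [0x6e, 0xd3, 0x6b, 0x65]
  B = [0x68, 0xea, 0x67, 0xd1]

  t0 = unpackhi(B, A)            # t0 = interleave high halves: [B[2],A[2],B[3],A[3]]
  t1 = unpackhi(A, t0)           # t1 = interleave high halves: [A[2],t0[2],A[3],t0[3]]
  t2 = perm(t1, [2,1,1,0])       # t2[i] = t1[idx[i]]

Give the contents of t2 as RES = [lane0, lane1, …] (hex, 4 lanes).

RES = [0x65, 0xd1, 0xd1, 0x6b]

  t0: 67 6b d1 65
  t1: 6b d1 65 65
  t2: 65 d1 d1 6b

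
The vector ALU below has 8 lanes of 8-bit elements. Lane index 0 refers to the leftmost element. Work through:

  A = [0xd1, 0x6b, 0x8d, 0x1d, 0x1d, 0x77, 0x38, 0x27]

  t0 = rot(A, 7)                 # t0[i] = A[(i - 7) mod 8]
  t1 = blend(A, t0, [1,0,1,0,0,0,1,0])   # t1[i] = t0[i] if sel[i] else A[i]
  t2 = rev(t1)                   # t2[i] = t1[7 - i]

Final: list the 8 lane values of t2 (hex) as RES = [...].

  t0: 6b 8d 1d 1d 77 38 27 d1
  t1: 6b 6b 1d 1d 1d 77 27 27
  t2: 27 27 77 1d 1d 1d 6b 6b

RES = [0x27, 0x27, 0x77, 0x1d, 0x1d, 0x1d, 0x6b, 0x6b]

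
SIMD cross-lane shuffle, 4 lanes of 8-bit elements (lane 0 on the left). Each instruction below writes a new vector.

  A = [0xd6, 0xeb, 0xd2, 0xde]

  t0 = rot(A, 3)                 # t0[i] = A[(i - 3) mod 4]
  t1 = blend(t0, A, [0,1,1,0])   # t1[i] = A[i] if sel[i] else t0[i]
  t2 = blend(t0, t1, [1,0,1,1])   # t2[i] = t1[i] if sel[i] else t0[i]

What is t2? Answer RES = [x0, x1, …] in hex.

RES = [0xeb, 0xd2, 0xd2, 0xd6]

t0 = [0xeb, 0xd2, 0xde, 0xd6]
t1 = [0xeb, 0xeb, 0xd2, 0xd6]
t2 = [0xeb, 0xd2, 0xd2, 0xd6]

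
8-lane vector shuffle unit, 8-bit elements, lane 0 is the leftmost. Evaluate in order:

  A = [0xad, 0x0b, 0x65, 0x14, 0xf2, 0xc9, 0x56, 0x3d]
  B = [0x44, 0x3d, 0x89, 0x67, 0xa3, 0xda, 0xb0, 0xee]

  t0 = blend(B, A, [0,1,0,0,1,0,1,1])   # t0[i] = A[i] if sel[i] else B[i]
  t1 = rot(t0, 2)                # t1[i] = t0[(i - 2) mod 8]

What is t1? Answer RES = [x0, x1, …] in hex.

RES = [0x56, 0x3d, 0x44, 0x0b, 0x89, 0x67, 0xf2, 0xda]

→ t0 |44|0b|89|67|f2|da|56|3d|
→ t1 |56|3d|44|0b|89|67|f2|da|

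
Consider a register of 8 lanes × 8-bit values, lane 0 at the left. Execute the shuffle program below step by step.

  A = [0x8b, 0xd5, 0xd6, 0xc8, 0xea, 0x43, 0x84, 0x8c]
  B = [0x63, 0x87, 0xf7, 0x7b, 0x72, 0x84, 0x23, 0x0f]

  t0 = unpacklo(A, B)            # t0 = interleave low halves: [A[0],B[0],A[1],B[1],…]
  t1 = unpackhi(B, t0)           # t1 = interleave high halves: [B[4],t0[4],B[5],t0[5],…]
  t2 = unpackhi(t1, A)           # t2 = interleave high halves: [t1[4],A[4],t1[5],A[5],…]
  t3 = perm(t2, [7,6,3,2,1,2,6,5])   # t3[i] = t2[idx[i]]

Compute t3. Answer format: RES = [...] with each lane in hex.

RES = [ 0x8c  0x7b  0x43  0xc8  0xea  0xc8  0x7b  0x84 ]

t0 = [0x8b, 0x63, 0xd5, 0x87, 0xd6, 0xf7, 0xc8, 0x7b]
t1 = [0x72, 0xd6, 0x84, 0xf7, 0x23, 0xc8, 0x0f, 0x7b]
t2 = [0x23, 0xea, 0xc8, 0x43, 0x0f, 0x84, 0x7b, 0x8c]
t3 = [0x8c, 0x7b, 0x43, 0xc8, 0xea, 0xc8, 0x7b, 0x84]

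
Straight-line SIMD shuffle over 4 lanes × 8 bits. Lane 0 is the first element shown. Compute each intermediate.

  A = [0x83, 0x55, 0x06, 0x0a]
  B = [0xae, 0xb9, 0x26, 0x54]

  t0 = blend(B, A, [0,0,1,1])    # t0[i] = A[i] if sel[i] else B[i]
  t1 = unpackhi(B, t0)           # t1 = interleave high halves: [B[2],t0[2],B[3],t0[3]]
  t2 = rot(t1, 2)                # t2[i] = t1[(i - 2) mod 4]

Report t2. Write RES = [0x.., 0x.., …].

→ t0 |ae|b9|06|0a|
→ t1 |26|06|54|0a|
→ t2 |54|0a|26|06|

RES = [ 0x54  0x0a  0x26  0x06 ]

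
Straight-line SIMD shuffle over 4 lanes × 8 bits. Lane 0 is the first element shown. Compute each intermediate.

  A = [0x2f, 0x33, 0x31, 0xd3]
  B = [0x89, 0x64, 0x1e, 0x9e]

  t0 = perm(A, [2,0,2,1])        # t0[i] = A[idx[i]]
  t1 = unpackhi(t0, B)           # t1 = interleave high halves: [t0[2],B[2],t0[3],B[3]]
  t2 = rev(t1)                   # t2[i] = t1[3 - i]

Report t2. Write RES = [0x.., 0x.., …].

RES = [ 0x9e  0x33  0x1e  0x31 ]

→ t0 |31|2f|31|33|
→ t1 |31|1e|33|9e|
→ t2 |9e|33|1e|31|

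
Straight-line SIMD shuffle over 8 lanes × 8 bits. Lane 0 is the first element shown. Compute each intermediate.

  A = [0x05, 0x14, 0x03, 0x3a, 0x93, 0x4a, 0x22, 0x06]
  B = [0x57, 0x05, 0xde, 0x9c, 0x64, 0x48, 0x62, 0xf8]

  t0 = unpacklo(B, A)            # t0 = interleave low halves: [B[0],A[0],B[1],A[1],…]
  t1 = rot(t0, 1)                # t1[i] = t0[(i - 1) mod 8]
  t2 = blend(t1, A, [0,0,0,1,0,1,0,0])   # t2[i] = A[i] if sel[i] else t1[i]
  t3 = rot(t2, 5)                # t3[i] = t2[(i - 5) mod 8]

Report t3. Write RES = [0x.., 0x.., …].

  t0: 57 05 05 14 de 03 9c 3a
  t1: 3a 57 05 05 14 de 03 9c
  t2: 3a 57 05 3a 14 4a 03 9c
  t3: 3a 14 4a 03 9c 3a 57 05

RES = [ 0x3a  0x14  0x4a  0x03  0x9c  0x3a  0x57  0x05 ]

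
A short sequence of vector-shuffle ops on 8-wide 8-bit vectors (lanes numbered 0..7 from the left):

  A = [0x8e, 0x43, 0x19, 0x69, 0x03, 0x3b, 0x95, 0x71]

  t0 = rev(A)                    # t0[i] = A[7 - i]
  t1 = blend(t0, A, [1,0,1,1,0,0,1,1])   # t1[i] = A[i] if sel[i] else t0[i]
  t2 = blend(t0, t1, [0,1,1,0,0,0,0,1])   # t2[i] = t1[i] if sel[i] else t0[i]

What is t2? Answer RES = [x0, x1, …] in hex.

t0 = [0x71, 0x95, 0x3b, 0x03, 0x69, 0x19, 0x43, 0x8e]
t1 = [0x8e, 0x95, 0x19, 0x69, 0x69, 0x19, 0x95, 0x71]
t2 = [0x71, 0x95, 0x19, 0x03, 0x69, 0x19, 0x43, 0x71]

RES = [0x71, 0x95, 0x19, 0x03, 0x69, 0x19, 0x43, 0x71]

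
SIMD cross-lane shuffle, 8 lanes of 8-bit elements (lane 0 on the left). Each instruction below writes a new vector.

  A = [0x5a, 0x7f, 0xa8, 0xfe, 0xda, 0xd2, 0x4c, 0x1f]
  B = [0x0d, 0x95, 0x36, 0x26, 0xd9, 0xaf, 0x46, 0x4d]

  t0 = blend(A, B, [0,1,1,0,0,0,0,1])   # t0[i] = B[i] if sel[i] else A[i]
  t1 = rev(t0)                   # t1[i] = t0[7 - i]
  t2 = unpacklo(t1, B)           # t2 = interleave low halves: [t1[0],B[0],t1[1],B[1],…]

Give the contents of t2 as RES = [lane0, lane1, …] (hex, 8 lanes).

RES = [ 0x4d  0x0d  0x4c  0x95  0xd2  0x36  0xda  0x26 ]

→ t0 |5a|95|36|fe|da|d2|4c|4d|
→ t1 |4d|4c|d2|da|fe|36|95|5a|
→ t2 |4d|0d|4c|95|d2|36|da|26|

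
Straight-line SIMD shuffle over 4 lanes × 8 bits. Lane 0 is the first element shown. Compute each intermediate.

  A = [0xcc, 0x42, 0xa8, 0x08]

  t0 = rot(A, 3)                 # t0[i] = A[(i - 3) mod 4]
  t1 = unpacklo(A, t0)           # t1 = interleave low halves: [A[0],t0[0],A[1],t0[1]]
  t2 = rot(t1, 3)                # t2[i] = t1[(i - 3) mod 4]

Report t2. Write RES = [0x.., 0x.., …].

RES = [ 0x42  0x42  0xa8  0xcc ]

t0 = [0x42, 0xa8, 0x08, 0xcc]
t1 = [0xcc, 0x42, 0x42, 0xa8]
t2 = [0x42, 0x42, 0xa8, 0xcc]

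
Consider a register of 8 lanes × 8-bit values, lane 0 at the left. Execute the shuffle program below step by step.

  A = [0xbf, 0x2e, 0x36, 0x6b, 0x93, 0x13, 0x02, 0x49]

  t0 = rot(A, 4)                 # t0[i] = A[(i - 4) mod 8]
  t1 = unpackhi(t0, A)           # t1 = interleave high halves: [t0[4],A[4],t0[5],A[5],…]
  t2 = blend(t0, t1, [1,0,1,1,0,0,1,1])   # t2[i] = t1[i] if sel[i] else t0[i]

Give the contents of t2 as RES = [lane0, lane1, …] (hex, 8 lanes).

RES = [ 0xbf  0x13  0x2e  0x13  0xbf  0x2e  0x6b  0x49 ]

t0 = [0x93, 0x13, 0x02, 0x49, 0xbf, 0x2e, 0x36, 0x6b]
t1 = [0xbf, 0x93, 0x2e, 0x13, 0x36, 0x02, 0x6b, 0x49]
t2 = [0xbf, 0x13, 0x2e, 0x13, 0xbf, 0x2e, 0x6b, 0x49]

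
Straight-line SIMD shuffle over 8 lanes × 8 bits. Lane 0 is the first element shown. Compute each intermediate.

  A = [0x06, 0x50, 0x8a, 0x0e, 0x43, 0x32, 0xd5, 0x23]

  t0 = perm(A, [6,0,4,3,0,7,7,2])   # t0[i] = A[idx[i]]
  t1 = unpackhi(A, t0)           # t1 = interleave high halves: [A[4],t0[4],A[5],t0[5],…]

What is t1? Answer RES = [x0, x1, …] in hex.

  t0: d5 06 43 0e 06 23 23 8a
  t1: 43 06 32 23 d5 23 23 8a

RES = [0x43, 0x06, 0x32, 0x23, 0xd5, 0x23, 0x23, 0x8a]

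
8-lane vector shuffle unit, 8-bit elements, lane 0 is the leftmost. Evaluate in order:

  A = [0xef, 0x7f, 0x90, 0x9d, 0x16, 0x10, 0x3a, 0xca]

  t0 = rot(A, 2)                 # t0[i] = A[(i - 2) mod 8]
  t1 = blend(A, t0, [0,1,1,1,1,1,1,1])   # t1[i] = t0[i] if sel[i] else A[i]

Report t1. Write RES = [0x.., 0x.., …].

t0 = [0x3a, 0xca, 0xef, 0x7f, 0x90, 0x9d, 0x16, 0x10]
t1 = [0xef, 0xca, 0xef, 0x7f, 0x90, 0x9d, 0x16, 0x10]

RES = [ 0xef  0xca  0xef  0x7f  0x90  0x9d  0x16  0x10 ]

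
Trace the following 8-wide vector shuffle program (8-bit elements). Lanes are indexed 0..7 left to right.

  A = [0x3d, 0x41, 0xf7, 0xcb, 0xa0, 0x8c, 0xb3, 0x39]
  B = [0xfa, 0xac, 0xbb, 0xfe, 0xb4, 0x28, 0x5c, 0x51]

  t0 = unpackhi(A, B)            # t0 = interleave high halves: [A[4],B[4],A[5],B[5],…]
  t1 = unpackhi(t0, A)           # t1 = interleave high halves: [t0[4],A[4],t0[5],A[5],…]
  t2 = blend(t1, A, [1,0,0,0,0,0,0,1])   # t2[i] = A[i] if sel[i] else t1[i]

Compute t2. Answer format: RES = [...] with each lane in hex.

→ t0 |a0|b4|8c|28|b3|5c|39|51|
→ t1 |b3|a0|5c|8c|39|b3|51|39|
→ t2 |3d|a0|5c|8c|39|b3|51|39|

RES = [0x3d, 0xa0, 0x5c, 0x8c, 0x39, 0xb3, 0x51, 0x39]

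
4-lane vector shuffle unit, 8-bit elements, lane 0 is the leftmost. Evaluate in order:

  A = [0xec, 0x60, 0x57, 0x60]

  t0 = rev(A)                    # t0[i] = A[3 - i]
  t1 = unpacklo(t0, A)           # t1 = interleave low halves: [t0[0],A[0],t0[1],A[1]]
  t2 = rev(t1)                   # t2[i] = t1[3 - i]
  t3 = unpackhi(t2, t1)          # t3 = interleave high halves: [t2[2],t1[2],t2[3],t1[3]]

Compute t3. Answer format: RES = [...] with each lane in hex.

RES = [0xec, 0x57, 0x60, 0x60]

  t0: 60 57 60 ec
  t1: 60 ec 57 60
  t2: 60 57 ec 60
  t3: ec 57 60 60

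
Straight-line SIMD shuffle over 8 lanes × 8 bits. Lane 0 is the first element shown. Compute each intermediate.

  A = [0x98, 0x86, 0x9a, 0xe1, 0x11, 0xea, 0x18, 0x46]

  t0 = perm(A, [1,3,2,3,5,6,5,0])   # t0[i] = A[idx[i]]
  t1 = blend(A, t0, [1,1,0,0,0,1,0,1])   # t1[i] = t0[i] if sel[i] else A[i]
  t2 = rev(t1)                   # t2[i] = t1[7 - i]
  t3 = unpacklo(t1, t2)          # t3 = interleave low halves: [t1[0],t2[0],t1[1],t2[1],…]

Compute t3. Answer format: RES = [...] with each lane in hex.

t0 = [0x86, 0xe1, 0x9a, 0xe1, 0xea, 0x18, 0xea, 0x98]
t1 = [0x86, 0xe1, 0x9a, 0xe1, 0x11, 0x18, 0x18, 0x98]
t2 = [0x98, 0x18, 0x18, 0x11, 0xe1, 0x9a, 0xe1, 0x86]
t3 = [0x86, 0x98, 0xe1, 0x18, 0x9a, 0x18, 0xe1, 0x11]

RES = [0x86, 0x98, 0xe1, 0x18, 0x9a, 0x18, 0xe1, 0x11]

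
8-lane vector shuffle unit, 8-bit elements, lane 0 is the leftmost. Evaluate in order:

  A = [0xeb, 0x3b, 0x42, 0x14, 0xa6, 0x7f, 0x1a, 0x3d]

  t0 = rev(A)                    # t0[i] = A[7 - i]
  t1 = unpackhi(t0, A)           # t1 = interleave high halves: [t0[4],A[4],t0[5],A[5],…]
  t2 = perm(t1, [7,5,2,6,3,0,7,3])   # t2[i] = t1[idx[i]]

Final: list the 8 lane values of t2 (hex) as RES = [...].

  t0: 3d 1a 7f a6 14 42 3b eb
  t1: 14 a6 42 7f 3b 1a eb 3d
  t2: 3d 1a 42 eb 7f 14 3d 7f

RES = [ 0x3d  0x1a  0x42  0xeb  0x7f  0x14  0x3d  0x7f ]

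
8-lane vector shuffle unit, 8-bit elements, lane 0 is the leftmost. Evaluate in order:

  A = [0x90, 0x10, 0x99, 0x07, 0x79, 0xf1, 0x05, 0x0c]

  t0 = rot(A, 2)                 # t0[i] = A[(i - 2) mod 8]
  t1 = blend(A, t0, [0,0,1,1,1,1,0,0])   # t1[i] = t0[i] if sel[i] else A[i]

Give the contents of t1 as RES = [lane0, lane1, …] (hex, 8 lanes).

→ t0 |05|0c|90|10|99|07|79|f1|
→ t1 |90|10|90|10|99|07|05|0c|

RES = [0x90, 0x10, 0x90, 0x10, 0x99, 0x07, 0x05, 0x0c]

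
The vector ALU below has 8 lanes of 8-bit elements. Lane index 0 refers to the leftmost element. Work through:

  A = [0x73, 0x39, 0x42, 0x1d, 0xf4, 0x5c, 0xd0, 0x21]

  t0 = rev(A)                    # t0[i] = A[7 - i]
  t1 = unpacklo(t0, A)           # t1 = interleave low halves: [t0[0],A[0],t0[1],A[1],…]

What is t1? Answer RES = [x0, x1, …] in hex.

RES = [0x21, 0x73, 0xd0, 0x39, 0x5c, 0x42, 0xf4, 0x1d]

  t0: 21 d0 5c f4 1d 42 39 73
  t1: 21 73 d0 39 5c 42 f4 1d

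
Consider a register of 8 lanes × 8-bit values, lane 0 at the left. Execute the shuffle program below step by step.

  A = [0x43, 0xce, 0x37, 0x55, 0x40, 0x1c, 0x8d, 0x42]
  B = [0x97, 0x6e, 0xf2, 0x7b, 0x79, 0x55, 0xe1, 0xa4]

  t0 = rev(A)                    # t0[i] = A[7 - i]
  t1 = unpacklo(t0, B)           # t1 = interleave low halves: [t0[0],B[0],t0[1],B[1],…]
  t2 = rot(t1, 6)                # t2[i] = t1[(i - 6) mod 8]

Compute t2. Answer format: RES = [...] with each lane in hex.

RES = [ 0x8d  0x6e  0x1c  0xf2  0x40  0x7b  0x42  0x97 ]

t0 = [0x42, 0x8d, 0x1c, 0x40, 0x55, 0x37, 0xce, 0x43]
t1 = [0x42, 0x97, 0x8d, 0x6e, 0x1c, 0xf2, 0x40, 0x7b]
t2 = [0x8d, 0x6e, 0x1c, 0xf2, 0x40, 0x7b, 0x42, 0x97]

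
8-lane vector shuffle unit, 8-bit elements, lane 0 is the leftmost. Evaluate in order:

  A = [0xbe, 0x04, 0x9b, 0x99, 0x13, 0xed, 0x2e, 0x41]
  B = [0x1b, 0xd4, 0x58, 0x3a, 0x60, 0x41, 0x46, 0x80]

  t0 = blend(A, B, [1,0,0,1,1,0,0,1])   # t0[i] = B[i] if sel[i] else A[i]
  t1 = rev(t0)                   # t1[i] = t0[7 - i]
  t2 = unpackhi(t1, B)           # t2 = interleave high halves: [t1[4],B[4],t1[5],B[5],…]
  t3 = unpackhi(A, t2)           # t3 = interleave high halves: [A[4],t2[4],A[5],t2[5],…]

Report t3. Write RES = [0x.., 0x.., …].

  t0: 1b 04 9b 3a 60 ed 2e 80
  t1: 80 2e ed 60 3a 9b 04 1b
  t2: 3a 60 9b 41 04 46 1b 80
  t3: 13 04 ed 46 2e 1b 41 80

RES = [ 0x13  0x04  0xed  0x46  0x2e  0x1b  0x41  0x80 ]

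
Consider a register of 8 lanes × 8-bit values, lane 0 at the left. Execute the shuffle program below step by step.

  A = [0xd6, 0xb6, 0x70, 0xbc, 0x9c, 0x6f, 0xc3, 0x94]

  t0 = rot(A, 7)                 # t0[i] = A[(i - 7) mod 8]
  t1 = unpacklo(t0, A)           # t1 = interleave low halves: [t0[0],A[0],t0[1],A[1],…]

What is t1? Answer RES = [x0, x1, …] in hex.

→ t0 |b6|70|bc|9c|6f|c3|94|d6|
→ t1 |b6|d6|70|b6|bc|70|9c|bc|

RES = [0xb6, 0xd6, 0x70, 0xb6, 0xbc, 0x70, 0x9c, 0xbc]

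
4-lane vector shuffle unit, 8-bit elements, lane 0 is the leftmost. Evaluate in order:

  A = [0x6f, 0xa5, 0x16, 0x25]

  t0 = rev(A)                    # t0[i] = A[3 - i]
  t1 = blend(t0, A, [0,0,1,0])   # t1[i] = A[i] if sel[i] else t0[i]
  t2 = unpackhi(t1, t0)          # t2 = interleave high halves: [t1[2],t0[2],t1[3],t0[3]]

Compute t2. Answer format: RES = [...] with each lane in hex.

  t0: 25 16 a5 6f
  t1: 25 16 16 6f
  t2: 16 a5 6f 6f

RES = [ 0x16  0xa5  0x6f  0x6f ]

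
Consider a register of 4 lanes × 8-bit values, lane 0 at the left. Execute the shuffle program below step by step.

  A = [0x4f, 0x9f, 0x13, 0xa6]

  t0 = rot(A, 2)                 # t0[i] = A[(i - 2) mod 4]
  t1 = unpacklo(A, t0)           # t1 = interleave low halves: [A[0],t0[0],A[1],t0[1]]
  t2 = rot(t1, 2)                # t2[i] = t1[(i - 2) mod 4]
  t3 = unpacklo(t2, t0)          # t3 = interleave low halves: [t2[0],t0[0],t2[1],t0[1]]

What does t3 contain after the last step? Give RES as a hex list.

RES = [0x9f, 0x13, 0xa6, 0xa6]

  t0: 13 a6 4f 9f
  t1: 4f 13 9f a6
  t2: 9f a6 4f 13
  t3: 9f 13 a6 a6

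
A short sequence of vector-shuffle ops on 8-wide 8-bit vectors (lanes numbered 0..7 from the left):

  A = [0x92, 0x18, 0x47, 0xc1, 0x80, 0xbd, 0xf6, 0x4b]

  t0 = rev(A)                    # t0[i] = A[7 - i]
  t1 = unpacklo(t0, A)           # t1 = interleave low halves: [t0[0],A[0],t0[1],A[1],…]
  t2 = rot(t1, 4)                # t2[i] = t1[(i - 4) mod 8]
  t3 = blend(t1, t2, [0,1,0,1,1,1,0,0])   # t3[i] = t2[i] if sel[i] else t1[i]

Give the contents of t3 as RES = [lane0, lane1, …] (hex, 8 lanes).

RES = [0x4b, 0x47, 0xf6, 0xc1, 0x4b, 0x92, 0x80, 0xc1]

→ t0 |4b|f6|bd|80|c1|47|18|92|
→ t1 |4b|92|f6|18|bd|47|80|c1|
→ t2 |bd|47|80|c1|4b|92|f6|18|
→ t3 |4b|47|f6|c1|4b|92|80|c1|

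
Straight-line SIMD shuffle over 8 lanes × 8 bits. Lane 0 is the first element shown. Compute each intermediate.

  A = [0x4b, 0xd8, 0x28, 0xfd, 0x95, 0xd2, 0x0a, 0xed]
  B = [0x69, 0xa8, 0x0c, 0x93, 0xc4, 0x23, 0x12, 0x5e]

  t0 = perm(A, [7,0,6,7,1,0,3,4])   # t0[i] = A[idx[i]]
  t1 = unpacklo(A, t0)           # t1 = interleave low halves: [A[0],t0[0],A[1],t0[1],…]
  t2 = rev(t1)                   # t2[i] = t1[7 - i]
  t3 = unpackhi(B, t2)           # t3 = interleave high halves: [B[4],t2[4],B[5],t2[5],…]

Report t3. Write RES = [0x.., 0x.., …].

→ t0 |ed|4b|0a|ed|d8|4b|fd|95|
→ t1 |4b|ed|d8|4b|28|0a|fd|ed|
→ t2 |ed|fd|0a|28|4b|d8|ed|4b|
→ t3 |c4|4b|23|d8|12|ed|5e|4b|

RES = [0xc4, 0x4b, 0x23, 0xd8, 0x12, 0xed, 0x5e, 0x4b]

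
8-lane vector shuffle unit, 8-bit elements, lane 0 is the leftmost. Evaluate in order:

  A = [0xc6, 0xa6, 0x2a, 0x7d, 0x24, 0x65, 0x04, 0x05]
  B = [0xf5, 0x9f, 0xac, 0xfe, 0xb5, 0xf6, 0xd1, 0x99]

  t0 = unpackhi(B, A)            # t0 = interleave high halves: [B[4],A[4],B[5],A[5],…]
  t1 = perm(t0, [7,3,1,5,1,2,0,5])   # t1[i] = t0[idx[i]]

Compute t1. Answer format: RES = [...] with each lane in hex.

→ t0 |b5|24|f6|65|d1|04|99|05|
→ t1 |05|65|24|04|24|f6|b5|04|

RES = [0x05, 0x65, 0x24, 0x04, 0x24, 0xf6, 0xb5, 0x04]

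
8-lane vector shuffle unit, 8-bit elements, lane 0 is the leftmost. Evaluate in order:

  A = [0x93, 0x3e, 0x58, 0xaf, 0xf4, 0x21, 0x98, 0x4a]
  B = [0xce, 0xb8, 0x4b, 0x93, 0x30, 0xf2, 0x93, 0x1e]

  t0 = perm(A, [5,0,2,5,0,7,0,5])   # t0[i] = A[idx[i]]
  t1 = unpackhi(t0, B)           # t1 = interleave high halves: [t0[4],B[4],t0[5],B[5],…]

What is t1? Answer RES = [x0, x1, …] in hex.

  t0: 21 93 58 21 93 4a 93 21
  t1: 93 30 4a f2 93 93 21 1e

RES = [ 0x93  0x30  0x4a  0xf2  0x93  0x93  0x21  0x1e ]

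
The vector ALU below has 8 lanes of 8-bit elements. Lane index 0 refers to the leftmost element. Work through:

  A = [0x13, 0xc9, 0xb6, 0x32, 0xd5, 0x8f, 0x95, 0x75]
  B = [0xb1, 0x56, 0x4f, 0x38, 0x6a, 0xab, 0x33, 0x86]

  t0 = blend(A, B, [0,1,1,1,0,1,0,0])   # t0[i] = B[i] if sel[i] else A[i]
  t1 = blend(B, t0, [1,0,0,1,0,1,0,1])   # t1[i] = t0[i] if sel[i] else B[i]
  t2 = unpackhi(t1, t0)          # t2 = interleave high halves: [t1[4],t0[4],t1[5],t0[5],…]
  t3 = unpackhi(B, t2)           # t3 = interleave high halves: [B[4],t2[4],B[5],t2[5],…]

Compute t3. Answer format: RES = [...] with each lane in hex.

  t0: 13 56 4f 38 d5 ab 95 75
  t1: 13 56 4f 38 6a ab 33 75
  t2: 6a d5 ab ab 33 95 75 75
  t3: 6a 33 ab 95 33 75 86 75

RES = [0x6a, 0x33, 0xab, 0x95, 0x33, 0x75, 0x86, 0x75]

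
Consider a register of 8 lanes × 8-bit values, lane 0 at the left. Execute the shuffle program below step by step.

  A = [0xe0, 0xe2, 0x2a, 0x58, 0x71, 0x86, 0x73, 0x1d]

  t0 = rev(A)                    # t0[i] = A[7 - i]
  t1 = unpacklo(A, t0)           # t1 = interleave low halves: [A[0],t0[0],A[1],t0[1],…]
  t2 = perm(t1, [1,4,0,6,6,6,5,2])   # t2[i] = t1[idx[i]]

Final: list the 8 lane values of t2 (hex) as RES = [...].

t0 = [0x1d, 0x73, 0x86, 0x71, 0x58, 0x2a, 0xe2, 0xe0]
t1 = [0xe0, 0x1d, 0xe2, 0x73, 0x2a, 0x86, 0x58, 0x71]
t2 = [0x1d, 0x2a, 0xe0, 0x58, 0x58, 0x58, 0x86, 0xe2]

RES = [0x1d, 0x2a, 0xe0, 0x58, 0x58, 0x58, 0x86, 0xe2]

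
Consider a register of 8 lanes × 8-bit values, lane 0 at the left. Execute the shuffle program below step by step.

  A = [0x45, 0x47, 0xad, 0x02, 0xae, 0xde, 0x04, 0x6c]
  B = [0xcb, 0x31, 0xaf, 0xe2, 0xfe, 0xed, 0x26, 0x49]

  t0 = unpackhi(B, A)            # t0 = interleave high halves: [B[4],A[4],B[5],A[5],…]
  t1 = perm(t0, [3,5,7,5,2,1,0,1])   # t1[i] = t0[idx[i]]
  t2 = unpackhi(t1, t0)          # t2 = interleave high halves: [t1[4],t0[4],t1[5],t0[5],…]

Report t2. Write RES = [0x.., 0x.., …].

RES = [ 0xed  0x26  0xae  0x04  0xfe  0x49  0xae  0x6c ]

t0 = [0xfe, 0xae, 0xed, 0xde, 0x26, 0x04, 0x49, 0x6c]
t1 = [0xde, 0x04, 0x6c, 0x04, 0xed, 0xae, 0xfe, 0xae]
t2 = [0xed, 0x26, 0xae, 0x04, 0xfe, 0x49, 0xae, 0x6c]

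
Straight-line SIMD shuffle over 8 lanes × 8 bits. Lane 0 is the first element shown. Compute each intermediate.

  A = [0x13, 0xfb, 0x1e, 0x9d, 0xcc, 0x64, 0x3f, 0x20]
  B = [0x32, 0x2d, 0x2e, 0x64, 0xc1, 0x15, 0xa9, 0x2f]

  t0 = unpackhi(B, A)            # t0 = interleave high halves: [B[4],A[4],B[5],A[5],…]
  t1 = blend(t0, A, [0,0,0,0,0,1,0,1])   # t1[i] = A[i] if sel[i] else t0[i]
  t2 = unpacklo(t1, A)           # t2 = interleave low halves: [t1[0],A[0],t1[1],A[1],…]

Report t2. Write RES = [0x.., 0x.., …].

RES = [0xc1, 0x13, 0xcc, 0xfb, 0x15, 0x1e, 0x64, 0x9d]

  t0: c1 cc 15 64 a9 3f 2f 20
  t1: c1 cc 15 64 a9 64 2f 20
  t2: c1 13 cc fb 15 1e 64 9d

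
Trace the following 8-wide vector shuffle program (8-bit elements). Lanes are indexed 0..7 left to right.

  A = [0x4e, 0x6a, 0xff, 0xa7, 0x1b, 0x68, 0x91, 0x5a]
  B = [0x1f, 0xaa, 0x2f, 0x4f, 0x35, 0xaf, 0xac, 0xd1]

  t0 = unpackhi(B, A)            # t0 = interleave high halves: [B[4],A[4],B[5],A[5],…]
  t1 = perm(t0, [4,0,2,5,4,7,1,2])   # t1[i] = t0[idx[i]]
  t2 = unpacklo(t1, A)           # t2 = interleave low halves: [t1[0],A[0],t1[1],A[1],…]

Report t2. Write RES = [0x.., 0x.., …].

RES = [0xac, 0x4e, 0x35, 0x6a, 0xaf, 0xff, 0x91, 0xa7]

  t0: 35 1b af 68 ac 91 d1 5a
  t1: ac 35 af 91 ac 5a 1b af
  t2: ac 4e 35 6a af ff 91 a7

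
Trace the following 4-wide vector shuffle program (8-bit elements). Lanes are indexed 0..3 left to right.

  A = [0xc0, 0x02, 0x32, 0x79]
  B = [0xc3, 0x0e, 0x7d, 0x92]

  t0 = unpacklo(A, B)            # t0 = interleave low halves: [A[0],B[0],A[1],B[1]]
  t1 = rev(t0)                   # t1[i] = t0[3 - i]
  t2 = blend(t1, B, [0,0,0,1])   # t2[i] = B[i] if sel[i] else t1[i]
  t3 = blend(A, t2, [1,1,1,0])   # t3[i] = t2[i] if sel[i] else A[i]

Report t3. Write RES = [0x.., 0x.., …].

→ t0 |c0|c3|02|0e|
→ t1 |0e|02|c3|c0|
→ t2 |0e|02|c3|92|
→ t3 |0e|02|c3|79|

RES = [0x0e, 0x02, 0xc3, 0x79]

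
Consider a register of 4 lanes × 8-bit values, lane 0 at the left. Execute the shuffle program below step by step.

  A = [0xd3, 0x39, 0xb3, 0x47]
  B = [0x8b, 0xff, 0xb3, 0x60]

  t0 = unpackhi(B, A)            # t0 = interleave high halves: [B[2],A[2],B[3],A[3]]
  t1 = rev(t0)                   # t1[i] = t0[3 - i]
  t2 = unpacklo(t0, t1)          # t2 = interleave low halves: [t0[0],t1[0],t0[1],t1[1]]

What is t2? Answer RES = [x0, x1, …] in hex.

RES = [ 0xb3  0x47  0xb3  0x60 ]

→ t0 |b3|b3|60|47|
→ t1 |47|60|b3|b3|
→ t2 |b3|47|b3|60|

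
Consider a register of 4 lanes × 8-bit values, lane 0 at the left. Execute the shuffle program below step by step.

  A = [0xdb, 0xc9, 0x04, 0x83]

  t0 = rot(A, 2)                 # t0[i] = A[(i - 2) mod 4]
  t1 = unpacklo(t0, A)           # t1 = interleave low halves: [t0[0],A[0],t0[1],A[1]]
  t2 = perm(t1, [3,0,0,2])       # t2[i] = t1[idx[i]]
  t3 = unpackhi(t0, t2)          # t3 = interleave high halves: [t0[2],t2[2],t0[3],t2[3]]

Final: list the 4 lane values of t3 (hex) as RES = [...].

RES = [0xdb, 0x04, 0xc9, 0x83]

t0 = [0x04, 0x83, 0xdb, 0xc9]
t1 = [0x04, 0xdb, 0x83, 0xc9]
t2 = [0xc9, 0x04, 0x04, 0x83]
t3 = [0xdb, 0x04, 0xc9, 0x83]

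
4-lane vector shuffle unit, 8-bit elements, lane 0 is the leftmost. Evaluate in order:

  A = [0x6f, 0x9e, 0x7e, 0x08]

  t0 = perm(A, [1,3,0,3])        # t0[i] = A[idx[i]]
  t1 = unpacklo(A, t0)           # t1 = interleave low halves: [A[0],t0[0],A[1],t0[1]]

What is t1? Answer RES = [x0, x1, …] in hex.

t0 = [0x9e, 0x08, 0x6f, 0x08]
t1 = [0x6f, 0x9e, 0x9e, 0x08]

RES = [ 0x6f  0x9e  0x9e  0x08 ]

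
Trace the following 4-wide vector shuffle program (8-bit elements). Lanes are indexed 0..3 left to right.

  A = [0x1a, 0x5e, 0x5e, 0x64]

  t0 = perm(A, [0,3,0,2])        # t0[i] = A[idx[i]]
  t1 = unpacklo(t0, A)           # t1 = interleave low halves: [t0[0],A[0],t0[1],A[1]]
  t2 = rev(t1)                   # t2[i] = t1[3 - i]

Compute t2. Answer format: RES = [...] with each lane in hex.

RES = [0x5e, 0x64, 0x1a, 0x1a]

  t0: 1a 64 1a 5e
  t1: 1a 1a 64 5e
  t2: 5e 64 1a 1a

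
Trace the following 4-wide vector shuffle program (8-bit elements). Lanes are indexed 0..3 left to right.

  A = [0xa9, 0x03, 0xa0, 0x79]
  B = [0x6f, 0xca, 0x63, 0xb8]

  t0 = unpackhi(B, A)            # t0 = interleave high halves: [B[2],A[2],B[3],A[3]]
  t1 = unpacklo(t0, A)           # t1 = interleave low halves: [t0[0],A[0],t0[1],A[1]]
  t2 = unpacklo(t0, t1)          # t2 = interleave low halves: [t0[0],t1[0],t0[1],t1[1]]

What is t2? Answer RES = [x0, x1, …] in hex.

t0 = [0x63, 0xa0, 0xb8, 0x79]
t1 = [0x63, 0xa9, 0xa0, 0x03]
t2 = [0x63, 0x63, 0xa0, 0xa9]

RES = [0x63, 0x63, 0xa0, 0xa9]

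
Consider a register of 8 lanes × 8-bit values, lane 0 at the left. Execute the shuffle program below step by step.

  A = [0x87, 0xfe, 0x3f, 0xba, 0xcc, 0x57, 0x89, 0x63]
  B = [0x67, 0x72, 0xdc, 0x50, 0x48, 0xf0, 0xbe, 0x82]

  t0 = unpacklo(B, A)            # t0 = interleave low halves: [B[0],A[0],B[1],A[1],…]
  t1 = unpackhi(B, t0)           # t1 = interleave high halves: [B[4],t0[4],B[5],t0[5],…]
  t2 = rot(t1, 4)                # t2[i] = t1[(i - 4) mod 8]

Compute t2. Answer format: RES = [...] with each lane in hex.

RES = [0xbe, 0x50, 0x82, 0xba, 0x48, 0xdc, 0xf0, 0x3f]

t0 = [0x67, 0x87, 0x72, 0xfe, 0xdc, 0x3f, 0x50, 0xba]
t1 = [0x48, 0xdc, 0xf0, 0x3f, 0xbe, 0x50, 0x82, 0xba]
t2 = [0xbe, 0x50, 0x82, 0xba, 0x48, 0xdc, 0xf0, 0x3f]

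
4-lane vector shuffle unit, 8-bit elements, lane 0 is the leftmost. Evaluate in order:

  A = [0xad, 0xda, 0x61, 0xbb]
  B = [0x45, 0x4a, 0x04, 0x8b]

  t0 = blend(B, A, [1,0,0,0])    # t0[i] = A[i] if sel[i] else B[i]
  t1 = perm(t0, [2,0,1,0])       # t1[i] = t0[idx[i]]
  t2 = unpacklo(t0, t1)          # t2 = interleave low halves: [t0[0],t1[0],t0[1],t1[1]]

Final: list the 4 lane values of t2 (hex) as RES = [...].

t0 = [0xad, 0x4a, 0x04, 0x8b]
t1 = [0x04, 0xad, 0x4a, 0xad]
t2 = [0xad, 0x04, 0x4a, 0xad]

RES = [ 0xad  0x04  0x4a  0xad ]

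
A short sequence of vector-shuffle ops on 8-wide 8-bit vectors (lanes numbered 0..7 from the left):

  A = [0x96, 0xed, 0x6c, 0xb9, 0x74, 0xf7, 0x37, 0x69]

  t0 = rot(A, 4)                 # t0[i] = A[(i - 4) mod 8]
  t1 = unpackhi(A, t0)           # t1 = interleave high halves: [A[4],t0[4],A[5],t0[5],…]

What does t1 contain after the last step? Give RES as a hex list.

RES = [ 0x74  0x96  0xf7  0xed  0x37  0x6c  0x69  0xb9 ]

  t0: 74 f7 37 69 96 ed 6c b9
  t1: 74 96 f7 ed 37 6c 69 b9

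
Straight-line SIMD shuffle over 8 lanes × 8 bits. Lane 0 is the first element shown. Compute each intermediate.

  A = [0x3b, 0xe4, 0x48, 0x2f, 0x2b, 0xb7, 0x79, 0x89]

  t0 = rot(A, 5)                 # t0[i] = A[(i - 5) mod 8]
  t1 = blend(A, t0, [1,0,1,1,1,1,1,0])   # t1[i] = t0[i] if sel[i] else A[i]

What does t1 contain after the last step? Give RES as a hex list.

t0 = [0x2f, 0x2b, 0xb7, 0x79, 0x89, 0x3b, 0xe4, 0x48]
t1 = [0x2f, 0xe4, 0xb7, 0x79, 0x89, 0x3b, 0xe4, 0x89]

RES = [ 0x2f  0xe4  0xb7  0x79  0x89  0x3b  0xe4  0x89 ]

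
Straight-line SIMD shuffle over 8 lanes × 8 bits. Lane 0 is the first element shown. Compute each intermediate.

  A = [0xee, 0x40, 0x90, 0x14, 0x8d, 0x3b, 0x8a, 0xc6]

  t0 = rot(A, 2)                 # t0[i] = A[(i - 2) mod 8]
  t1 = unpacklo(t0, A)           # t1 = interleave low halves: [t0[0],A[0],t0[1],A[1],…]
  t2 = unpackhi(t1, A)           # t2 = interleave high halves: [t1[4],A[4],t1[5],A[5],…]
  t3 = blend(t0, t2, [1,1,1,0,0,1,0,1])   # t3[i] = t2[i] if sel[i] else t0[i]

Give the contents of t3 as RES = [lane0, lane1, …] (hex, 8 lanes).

→ t0 |8a|c6|ee|40|90|14|8d|3b|
→ t1 |8a|ee|c6|40|ee|90|40|14|
→ t2 |ee|8d|90|3b|40|8a|14|c6|
→ t3 |ee|8d|90|40|90|8a|8d|c6|

RES = [0xee, 0x8d, 0x90, 0x40, 0x90, 0x8a, 0x8d, 0xc6]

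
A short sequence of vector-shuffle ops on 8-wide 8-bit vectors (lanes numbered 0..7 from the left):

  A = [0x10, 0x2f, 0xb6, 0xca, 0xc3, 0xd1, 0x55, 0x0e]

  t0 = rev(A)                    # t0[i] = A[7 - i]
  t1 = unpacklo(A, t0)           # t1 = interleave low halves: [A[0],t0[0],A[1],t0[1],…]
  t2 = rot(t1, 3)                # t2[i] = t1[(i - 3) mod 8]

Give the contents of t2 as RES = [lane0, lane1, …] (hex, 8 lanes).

  t0: 0e 55 d1 c3 ca b6 2f 10
  t1: 10 0e 2f 55 b6 d1 ca c3
  t2: d1 ca c3 10 0e 2f 55 b6

RES = [ 0xd1  0xca  0xc3  0x10  0x0e  0x2f  0x55  0xb6 ]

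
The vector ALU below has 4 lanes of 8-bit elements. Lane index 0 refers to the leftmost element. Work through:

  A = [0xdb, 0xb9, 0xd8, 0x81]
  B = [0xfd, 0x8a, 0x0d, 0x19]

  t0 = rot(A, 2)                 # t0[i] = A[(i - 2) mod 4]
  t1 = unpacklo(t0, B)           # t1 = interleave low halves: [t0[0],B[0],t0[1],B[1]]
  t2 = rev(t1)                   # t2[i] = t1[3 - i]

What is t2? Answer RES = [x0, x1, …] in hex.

t0 = [0xd8, 0x81, 0xdb, 0xb9]
t1 = [0xd8, 0xfd, 0x81, 0x8a]
t2 = [0x8a, 0x81, 0xfd, 0xd8]

RES = [0x8a, 0x81, 0xfd, 0xd8]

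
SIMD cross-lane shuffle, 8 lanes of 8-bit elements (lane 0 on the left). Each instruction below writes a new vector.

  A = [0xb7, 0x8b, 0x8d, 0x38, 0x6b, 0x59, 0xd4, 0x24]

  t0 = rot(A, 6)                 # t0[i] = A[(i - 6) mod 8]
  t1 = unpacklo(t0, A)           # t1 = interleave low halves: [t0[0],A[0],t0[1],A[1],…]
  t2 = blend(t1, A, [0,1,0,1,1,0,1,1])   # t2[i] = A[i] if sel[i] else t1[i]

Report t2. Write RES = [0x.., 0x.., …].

→ t0 |8d|38|6b|59|d4|24|b7|8b|
→ t1 |8d|b7|38|8b|6b|8d|59|38|
→ t2 |8d|8b|38|38|6b|8d|d4|24|

RES = [ 0x8d  0x8b  0x38  0x38  0x6b  0x8d  0xd4  0x24 ]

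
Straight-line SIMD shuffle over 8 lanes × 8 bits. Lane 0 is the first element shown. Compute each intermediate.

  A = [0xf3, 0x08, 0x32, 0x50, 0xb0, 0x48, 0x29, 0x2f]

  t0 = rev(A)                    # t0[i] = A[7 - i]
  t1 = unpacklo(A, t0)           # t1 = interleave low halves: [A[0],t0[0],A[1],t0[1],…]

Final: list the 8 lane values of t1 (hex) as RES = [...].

t0 = [0x2f, 0x29, 0x48, 0xb0, 0x50, 0x32, 0x08, 0xf3]
t1 = [0xf3, 0x2f, 0x08, 0x29, 0x32, 0x48, 0x50, 0xb0]

RES = [ 0xf3  0x2f  0x08  0x29  0x32  0x48  0x50  0xb0 ]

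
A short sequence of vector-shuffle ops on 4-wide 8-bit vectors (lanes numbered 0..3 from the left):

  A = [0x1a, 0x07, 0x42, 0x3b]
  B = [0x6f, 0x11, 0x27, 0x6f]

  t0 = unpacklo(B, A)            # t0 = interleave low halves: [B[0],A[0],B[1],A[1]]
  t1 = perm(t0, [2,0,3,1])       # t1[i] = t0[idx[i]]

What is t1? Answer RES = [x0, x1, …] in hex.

  t0: 6f 1a 11 07
  t1: 11 6f 07 1a

RES = [0x11, 0x6f, 0x07, 0x1a]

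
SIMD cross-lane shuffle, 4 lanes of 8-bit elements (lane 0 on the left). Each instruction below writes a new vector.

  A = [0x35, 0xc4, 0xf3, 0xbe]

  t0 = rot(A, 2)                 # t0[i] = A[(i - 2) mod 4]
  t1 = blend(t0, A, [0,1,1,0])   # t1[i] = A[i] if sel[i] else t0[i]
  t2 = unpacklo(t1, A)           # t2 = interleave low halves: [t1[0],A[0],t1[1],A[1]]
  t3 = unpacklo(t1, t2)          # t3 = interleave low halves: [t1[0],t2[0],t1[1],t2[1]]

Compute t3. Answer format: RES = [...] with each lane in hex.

t0 = [0xf3, 0xbe, 0x35, 0xc4]
t1 = [0xf3, 0xc4, 0xf3, 0xc4]
t2 = [0xf3, 0x35, 0xc4, 0xc4]
t3 = [0xf3, 0xf3, 0xc4, 0x35]

RES = [ 0xf3  0xf3  0xc4  0x35 ]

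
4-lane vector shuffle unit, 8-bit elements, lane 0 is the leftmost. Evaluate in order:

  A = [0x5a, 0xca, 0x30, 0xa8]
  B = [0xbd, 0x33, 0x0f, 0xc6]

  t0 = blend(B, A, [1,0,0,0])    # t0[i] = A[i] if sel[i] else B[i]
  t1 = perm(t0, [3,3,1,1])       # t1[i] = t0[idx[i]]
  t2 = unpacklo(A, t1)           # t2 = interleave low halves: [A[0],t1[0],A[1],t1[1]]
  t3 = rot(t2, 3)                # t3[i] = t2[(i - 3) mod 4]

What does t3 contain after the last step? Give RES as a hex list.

RES = [ 0xc6  0xca  0xc6  0x5a ]

  t0: 5a 33 0f c6
  t1: c6 c6 33 33
  t2: 5a c6 ca c6
  t3: c6 ca c6 5a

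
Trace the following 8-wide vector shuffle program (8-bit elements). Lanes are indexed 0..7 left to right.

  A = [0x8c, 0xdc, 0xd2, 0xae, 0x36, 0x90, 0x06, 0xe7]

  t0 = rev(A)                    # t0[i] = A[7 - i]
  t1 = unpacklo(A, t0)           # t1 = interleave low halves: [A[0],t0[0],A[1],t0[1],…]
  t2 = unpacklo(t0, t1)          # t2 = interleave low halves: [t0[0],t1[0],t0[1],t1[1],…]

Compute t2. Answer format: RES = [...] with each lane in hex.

  t0: e7 06 90 36 ae d2 dc 8c
  t1: 8c e7 dc 06 d2 90 ae 36
  t2: e7 8c 06 e7 90 dc 36 06

RES = [0xe7, 0x8c, 0x06, 0xe7, 0x90, 0xdc, 0x36, 0x06]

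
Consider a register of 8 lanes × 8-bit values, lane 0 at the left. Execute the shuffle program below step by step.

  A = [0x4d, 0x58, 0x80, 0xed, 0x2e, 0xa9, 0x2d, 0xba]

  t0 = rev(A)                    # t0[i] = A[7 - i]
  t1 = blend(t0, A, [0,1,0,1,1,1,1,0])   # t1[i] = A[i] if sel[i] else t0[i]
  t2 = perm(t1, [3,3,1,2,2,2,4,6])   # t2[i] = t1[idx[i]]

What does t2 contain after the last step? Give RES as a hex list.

t0 = [0xba, 0x2d, 0xa9, 0x2e, 0xed, 0x80, 0x58, 0x4d]
t1 = [0xba, 0x58, 0xa9, 0xed, 0x2e, 0xa9, 0x2d, 0x4d]
t2 = [0xed, 0xed, 0x58, 0xa9, 0xa9, 0xa9, 0x2e, 0x2d]

RES = [0xed, 0xed, 0x58, 0xa9, 0xa9, 0xa9, 0x2e, 0x2d]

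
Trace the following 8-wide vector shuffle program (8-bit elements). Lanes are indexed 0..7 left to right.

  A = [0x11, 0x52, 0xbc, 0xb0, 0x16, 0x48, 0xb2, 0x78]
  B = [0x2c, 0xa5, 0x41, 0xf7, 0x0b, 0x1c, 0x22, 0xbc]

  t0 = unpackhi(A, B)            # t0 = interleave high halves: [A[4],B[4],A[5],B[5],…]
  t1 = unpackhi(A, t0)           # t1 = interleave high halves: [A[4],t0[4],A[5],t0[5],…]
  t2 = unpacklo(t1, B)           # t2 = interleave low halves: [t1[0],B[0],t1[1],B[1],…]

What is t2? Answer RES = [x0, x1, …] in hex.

t0 = [0x16, 0x0b, 0x48, 0x1c, 0xb2, 0x22, 0x78, 0xbc]
t1 = [0x16, 0xb2, 0x48, 0x22, 0xb2, 0x78, 0x78, 0xbc]
t2 = [0x16, 0x2c, 0xb2, 0xa5, 0x48, 0x41, 0x22, 0xf7]

RES = [0x16, 0x2c, 0xb2, 0xa5, 0x48, 0x41, 0x22, 0xf7]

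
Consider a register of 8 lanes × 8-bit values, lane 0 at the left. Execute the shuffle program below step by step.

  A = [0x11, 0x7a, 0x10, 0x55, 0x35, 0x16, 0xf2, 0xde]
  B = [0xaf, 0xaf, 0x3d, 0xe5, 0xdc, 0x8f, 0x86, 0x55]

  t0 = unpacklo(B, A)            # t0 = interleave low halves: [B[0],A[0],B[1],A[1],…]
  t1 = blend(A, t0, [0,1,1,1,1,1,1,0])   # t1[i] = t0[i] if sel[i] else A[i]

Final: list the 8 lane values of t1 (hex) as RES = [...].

RES = [0x11, 0x11, 0xaf, 0x7a, 0x3d, 0x10, 0xe5, 0xde]

  t0: af 11 af 7a 3d 10 e5 55
  t1: 11 11 af 7a 3d 10 e5 de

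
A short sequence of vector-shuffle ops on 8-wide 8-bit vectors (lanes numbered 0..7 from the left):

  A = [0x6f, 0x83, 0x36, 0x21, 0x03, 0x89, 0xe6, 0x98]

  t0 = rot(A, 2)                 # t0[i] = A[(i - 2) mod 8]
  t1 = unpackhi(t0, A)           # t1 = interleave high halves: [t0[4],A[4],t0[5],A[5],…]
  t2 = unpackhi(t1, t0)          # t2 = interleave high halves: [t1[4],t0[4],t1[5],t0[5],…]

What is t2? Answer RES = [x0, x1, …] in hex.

RES = [0x03, 0x36, 0xe6, 0x21, 0x89, 0x03, 0x98, 0x89]

  t0: e6 98 6f 83 36 21 03 89
  t1: 36 03 21 89 03 e6 89 98
  t2: 03 36 e6 21 89 03 98 89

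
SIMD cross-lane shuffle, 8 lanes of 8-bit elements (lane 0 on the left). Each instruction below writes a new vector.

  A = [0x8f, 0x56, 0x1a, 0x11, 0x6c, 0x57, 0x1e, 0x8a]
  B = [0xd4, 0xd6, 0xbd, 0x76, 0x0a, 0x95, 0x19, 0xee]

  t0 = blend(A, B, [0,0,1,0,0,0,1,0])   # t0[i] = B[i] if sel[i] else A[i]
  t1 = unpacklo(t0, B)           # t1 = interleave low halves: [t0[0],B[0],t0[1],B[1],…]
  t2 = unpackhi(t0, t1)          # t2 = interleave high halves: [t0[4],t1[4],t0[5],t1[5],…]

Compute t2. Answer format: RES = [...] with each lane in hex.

RES = [ 0x6c  0xbd  0x57  0xbd  0x19  0x11  0x8a  0x76 ]

→ t0 |8f|56|bd|11|6c|57|19|8a|
→ t1 |8f|d4|56|d6|bd|bd|11|76|
→ t2 |6c|bd|57|bd|19|11|8a|76|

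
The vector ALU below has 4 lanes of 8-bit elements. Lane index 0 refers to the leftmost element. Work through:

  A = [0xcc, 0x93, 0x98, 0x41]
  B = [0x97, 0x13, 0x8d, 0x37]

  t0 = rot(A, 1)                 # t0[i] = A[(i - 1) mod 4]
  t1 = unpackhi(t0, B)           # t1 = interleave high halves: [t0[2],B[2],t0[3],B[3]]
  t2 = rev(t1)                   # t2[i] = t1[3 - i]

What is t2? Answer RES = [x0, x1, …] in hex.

RES = [ 0x37  0x98  0x8d  0x93 ]

  t0: 41 cc 93 98
  t1: 93 8d 98 37
  t2: 37 98 8d 93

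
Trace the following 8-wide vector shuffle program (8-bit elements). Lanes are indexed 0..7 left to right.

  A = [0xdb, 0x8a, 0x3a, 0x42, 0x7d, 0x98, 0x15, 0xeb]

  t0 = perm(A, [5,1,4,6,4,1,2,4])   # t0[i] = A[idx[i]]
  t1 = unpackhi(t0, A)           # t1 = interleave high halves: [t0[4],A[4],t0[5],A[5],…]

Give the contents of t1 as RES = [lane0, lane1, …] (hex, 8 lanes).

t0 = [0x98, 0x8a, 0x7d, 0x15, 0x7d, 0x8a, 0x3a, 0x7d]
t1 = [0x7d, 0x7d, 0x8a, 0x98, 0x3a, 0x15, 0x7d, 0xeb]

RES = [0x7d, 0x7d, 0x8a, 0x98, 0x3a, 0x15, 0x7d, 0xeb]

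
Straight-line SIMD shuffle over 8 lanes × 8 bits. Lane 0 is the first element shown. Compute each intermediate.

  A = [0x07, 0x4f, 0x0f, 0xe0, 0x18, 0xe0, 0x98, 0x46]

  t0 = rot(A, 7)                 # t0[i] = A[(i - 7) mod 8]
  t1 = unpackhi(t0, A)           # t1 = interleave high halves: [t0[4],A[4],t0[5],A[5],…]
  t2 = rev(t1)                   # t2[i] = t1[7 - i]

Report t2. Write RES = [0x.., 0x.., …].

RES = [ 0x46  0x07  0x98  0x46  0xe0  0x98  0x18  0xe0 ]

t0 = [0x4f, 0x0f, 0xe0, 0x18, 0xe0, 0x98, 0x46, 0x07]
t1 = [0xe0, 0x18, 0x98, 0xe0, 0x46, 0x98, 0x07, 0x46]
t2 = [0x46, 0x07, 0x98, 0x46, 0xe0, 0x98, 0x18, 0xe0]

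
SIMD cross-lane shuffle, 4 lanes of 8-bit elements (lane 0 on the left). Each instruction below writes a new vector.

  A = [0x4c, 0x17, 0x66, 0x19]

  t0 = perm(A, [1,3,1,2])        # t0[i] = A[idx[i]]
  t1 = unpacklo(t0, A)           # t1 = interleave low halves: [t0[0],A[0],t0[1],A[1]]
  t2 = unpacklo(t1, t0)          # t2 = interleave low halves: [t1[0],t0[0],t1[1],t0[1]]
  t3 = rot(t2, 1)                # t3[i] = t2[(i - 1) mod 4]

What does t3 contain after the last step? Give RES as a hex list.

t0 = [0x17, 0x19, 0x17, 0x66]
t1 = [0x17, 0x4c, 0x19, 0x17]
t2 = [0x17, 0x17, 0x4c, 0x19]
t3 = [0x19, 0x17, 0x17, 0x4c]

RES = [0x19, 0x17, 0x17, 0x4c]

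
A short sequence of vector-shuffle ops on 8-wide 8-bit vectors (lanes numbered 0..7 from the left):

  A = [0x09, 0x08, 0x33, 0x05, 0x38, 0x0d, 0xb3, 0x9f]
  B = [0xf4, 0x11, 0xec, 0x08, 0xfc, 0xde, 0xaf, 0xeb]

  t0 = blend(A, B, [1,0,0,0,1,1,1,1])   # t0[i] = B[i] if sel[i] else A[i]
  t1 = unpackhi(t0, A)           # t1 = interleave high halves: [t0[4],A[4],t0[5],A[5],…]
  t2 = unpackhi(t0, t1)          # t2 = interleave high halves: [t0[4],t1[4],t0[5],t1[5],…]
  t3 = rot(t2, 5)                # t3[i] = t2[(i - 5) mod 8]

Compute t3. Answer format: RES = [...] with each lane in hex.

  t0: f4 08 33 05 fc de af eb
  t1: fc 38 de 0d af b3 eb 9f
  t2: fc af de b3 af eb eb 9f
  t3: b3 af eb eb 9f fc af de

RES = [ 0xb3  0xaf  0xeb  0xeb  0x9f  0xfc  0xaf  0xde ]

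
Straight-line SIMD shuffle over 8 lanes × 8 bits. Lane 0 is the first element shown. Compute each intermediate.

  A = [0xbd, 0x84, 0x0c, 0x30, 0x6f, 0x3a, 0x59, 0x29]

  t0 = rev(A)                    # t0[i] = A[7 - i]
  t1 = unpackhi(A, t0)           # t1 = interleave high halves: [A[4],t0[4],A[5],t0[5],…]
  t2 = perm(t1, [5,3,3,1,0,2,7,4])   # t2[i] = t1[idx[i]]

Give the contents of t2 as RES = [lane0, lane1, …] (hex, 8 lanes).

RES = [0x84, 0x0c, 0x0c, 0x30, 0x6f, 0x3a, 0xbd, 0x59]

  t0: 29 59 3a 6f 30 0c 84 bd
  t1: 6f 30 3a 0c 59 84 29 bd
  t2: 84 0c 0c 30 6f 3a bd 59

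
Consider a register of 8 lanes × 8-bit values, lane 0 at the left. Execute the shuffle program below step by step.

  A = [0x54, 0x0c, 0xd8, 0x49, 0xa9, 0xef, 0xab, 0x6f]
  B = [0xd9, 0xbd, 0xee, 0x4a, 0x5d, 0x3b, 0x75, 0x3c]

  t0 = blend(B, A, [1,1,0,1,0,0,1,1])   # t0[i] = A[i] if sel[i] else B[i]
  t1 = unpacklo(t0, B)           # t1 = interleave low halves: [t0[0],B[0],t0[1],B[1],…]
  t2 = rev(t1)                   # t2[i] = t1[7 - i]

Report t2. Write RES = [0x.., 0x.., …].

  t0: 54 0c ee 49 5d 3b ab 6f
  t1: 54 d9 0c bd ee ee 49 4a
  t2: 4a 49 ee ee bd 0c d9 54

RES = [ 0x4a  0x49  0xee  0xee  0xbd  0x0c  0xd9  0x54 ]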